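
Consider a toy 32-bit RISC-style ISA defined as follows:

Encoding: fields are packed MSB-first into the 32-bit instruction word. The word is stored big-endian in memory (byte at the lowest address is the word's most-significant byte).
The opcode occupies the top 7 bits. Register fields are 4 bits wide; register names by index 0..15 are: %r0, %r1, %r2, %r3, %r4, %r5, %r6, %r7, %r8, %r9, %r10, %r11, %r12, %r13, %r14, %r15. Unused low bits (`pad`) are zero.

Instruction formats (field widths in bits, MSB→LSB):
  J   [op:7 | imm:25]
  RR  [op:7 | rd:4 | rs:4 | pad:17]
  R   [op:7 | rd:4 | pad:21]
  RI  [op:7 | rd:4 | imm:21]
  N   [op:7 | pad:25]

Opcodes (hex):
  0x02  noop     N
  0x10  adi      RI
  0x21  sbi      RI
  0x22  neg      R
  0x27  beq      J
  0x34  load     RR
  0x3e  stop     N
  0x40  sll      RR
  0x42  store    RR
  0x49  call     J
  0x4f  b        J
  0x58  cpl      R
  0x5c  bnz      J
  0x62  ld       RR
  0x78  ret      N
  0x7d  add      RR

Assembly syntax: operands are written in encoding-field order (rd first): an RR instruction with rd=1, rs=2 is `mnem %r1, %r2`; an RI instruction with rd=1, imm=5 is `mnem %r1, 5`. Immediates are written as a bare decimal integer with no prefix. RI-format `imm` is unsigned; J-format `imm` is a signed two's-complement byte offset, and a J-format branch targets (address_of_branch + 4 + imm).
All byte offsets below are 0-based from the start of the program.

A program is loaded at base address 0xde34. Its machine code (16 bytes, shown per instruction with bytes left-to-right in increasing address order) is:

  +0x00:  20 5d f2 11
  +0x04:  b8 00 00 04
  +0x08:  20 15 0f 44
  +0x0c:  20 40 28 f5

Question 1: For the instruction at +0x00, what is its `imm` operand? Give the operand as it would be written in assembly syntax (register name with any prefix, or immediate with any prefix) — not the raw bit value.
1962513

@+00  big-endian(20 5d f2 11) = 0x205df211
  opcode bits[31:25]=0x10: adi/RI
  rd: (w>>21)&0xf=0x2 → %r2
  imm: (w>>0)&0x1fffff=0x1df211 → 1962513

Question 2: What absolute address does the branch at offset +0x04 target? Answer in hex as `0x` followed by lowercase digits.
0xde40

[04] b8 00 00 04 → 0xb8000004
  opcode bits[31:25]=0x5c: bnz/J
  imm@[24:0]=0x4 ⇒ 4
  target = base 0xde34 + off 0x04 + 4 + imm 4 = 0xde40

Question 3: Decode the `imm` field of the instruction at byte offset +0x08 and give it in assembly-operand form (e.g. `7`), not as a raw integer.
off 0x08: read 20 15 0f 44 as big → 0x20150f44
  top 7b → 0x10 → adi [RI]
  [24:21] rd=0 = %r0
  [20:0] imm=1380164 = 1380164

1380164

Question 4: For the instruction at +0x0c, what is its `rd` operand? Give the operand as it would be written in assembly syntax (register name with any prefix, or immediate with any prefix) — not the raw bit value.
%r2

@+0c  big-endian(20 40 28 f5) = 0x204028f5
  op=0x204028f5>>25=0x10 ⇒ adi (RI)
  rd@[24:21]=0x2 ⇒ %r2
  imm@[20:0]=0x28f5 ⇒ 10485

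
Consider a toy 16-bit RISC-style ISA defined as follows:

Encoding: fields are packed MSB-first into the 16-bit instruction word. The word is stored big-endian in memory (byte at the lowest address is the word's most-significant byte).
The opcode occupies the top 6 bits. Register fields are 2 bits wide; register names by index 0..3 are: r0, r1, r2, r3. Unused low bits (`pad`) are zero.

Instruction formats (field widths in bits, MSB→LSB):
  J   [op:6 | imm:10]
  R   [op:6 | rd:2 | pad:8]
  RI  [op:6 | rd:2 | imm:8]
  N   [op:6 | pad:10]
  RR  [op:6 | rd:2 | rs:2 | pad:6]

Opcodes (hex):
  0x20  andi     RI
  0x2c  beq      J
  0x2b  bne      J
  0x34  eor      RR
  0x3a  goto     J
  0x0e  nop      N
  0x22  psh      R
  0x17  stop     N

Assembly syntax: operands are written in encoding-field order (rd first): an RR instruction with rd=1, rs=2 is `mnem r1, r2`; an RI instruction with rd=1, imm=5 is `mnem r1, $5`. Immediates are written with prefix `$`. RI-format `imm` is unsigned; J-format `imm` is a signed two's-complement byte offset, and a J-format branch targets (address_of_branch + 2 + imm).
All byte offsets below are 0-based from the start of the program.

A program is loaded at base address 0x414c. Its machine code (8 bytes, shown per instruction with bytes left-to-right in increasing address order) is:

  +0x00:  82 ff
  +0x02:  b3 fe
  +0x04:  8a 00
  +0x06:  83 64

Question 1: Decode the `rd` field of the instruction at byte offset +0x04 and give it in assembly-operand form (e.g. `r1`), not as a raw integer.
r2

[04] 8a 00 → 0x8a00
  opcode bits[15:10]=0x22: psh/R
  rd: (w>>8)&0x3=0x2 → r2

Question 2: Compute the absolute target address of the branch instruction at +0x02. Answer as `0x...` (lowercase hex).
0x414e

+0x02: b3 fe ⇒ word 0xb3fe (big)
  top 6b → 0x2c → beq [J]
  imm: (w>>0)&0x3ff=0x3fe (s10→-2) → $-2
  target = base 0x414c + off 0x02 + 2 + imm -2 = 0x414e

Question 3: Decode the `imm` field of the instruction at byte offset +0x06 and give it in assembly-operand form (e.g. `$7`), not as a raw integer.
$100

+0x06: 83 64 ⇒ word 0x8364 (big)
  opcode bits[15:10]=0x20: andi/RI
  rd: (w>>8)&0x3=0x3 → r3
  imm: (w>>0)&0xff=0x64 → $100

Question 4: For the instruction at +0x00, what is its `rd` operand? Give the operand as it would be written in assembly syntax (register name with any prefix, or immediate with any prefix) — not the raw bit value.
r2

@+00  big-endian(82 ff) = 0x82ff
  opcode bits[15:10]=0x20: andi/RI
  [9:8] rd=2 = r2
  [7:0] imm=255 = $255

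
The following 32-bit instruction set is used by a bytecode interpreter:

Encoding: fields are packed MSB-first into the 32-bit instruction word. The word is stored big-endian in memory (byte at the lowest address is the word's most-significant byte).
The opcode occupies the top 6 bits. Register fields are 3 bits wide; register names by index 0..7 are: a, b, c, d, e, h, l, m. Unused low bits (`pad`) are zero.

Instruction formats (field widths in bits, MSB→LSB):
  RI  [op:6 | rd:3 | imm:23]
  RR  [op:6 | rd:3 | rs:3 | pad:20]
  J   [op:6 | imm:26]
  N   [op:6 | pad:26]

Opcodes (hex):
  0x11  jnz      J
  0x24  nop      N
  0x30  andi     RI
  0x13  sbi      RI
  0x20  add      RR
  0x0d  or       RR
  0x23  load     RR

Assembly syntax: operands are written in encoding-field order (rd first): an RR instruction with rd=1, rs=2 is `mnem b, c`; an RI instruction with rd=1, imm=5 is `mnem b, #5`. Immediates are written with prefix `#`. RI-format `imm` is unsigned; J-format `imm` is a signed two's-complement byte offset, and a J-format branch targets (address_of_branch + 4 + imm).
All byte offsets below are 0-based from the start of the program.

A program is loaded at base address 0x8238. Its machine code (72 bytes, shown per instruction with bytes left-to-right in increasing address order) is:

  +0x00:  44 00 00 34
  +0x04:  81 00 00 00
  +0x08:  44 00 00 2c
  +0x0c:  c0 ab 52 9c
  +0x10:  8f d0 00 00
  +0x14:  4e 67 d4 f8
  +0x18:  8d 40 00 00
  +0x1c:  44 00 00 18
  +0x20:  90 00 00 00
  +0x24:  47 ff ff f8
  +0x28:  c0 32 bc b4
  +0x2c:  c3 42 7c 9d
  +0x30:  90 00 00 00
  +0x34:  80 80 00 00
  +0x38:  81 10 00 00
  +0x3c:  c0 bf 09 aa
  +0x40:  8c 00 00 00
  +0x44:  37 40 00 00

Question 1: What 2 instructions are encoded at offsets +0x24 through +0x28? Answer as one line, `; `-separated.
jnz #-8; andi a, #3325108

off 0x24: read 47 ff ff f8 as big → 0x47fffff8
  opcode bits[31:26]=0x11: jnz/J
  imm@[25:0]=0x3fffff8 (s26→-8) ⇒ #-8
off 0x28: read c0 32 bc b4 as big → 0xc032bcb4
  opcode bits[31:26]=0x30: andi/RI
  rd@[25:23]=0x0 ⇒ a
  imm@[22:0]=0x32bcb4 ⇒ #3325108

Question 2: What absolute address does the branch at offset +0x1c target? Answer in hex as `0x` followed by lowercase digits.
0x8270

@+1c  big-endian(44 00 00 18) = 0x44000018
  op=0x44000018>>26=0x11 ⇒ jnz (J)
  imm@[25:0]=0x18 ⇒ #24
  target = base 0x8238 + off 0x1c + 4 + imm 24 = 0x8270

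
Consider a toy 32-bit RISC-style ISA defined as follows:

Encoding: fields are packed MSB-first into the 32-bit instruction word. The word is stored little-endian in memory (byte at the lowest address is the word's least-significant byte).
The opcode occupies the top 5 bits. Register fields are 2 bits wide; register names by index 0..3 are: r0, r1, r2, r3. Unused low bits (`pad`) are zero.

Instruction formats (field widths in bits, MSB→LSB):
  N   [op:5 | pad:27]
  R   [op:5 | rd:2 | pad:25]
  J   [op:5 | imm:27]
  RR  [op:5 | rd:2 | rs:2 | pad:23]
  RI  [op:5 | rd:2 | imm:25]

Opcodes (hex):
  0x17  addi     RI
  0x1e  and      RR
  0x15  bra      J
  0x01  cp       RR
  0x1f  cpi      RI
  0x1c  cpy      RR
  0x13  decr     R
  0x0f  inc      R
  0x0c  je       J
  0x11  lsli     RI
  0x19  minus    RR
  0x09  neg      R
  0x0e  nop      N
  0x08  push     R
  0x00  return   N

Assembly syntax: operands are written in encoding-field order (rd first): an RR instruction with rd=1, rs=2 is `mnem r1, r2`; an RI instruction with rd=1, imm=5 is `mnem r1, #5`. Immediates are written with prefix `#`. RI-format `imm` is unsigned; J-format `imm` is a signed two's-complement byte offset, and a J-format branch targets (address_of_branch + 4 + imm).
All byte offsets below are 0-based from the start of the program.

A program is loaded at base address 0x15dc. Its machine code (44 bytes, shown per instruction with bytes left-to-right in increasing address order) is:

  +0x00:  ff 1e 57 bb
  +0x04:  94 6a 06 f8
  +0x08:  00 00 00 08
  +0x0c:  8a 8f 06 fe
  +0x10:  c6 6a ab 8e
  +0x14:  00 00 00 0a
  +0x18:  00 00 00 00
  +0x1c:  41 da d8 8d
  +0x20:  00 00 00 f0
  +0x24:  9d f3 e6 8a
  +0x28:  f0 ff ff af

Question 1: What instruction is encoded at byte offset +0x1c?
lsli r2, #30988865

[1c] 41 da d8 8d → 0x8dd8da41
  top 5b → 0x11 → lsli [RI]
  [26:25] rd=2 = r2
  [24:0] imm=30988865 = #30988865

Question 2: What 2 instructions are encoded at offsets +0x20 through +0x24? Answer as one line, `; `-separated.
and r0, r0; lsli r1, #15135645

+0x20: 00 00 00 f0 ⇒ word 0xf0000000 (little)
  top 5b → 0x1e → and [RR]
  [26:25] rd=0 = r0
  [24:23] rs=0 = r0
+0x24: 9d f3 e6 8a ⇒ word 0x8ae6f39d (little)
  top 5b → 0x11 → lsli [RI]
  [26:25] rd=1 = r1
  [24:0] imm=15135645 = #15135645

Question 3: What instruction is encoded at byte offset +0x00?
addi r1, #22486783

[00] ff 1e 57 bb → 0xbb571eff
  opcode bits[31:27]=0x17: addi/RI
  rd@[26:25]=0x1 ⇒ r1
  imm@[24:0]=0x1571eff ⇒ #22486783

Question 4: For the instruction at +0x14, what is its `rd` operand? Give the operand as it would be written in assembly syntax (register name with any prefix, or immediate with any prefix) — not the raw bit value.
+0x14: 00 00 00 0a ⇒ word 0x0a000000 (little)
  op=0x0a000000>>27=0x1 ⇒ cp (RR)
  [26:25] rd=1 = r1
  [24:23] rs=0 = r0

r1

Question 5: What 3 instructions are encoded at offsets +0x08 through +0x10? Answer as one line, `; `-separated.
off 0x08: read 00 00 00 08 as little → 0x08000000
  opcode bits[31:27]=0x1: cp/RR
  rd@[26:25]=0x0 ⇒ r0
  rs@[24:23]=0x0 ⇒ r0
off 0x0c: read 8a 8f 06 fe as little → 0xfe068f8a
  opcode bits[31:27]=0x1f: cpi/RI
  rd@[26:25]=0x3 ⇒ r3
  imm@[24:0]=0x68f8a ⇒ #429962
off 0x10: read c6 6a ab 8e as little → 0x8eab6ac6
  opcode bits[31:27]=0x11: lsli/RI
  rd@[26:25]=0x3 ⇒ r3
  imm@[24:0]=0xab6ac6 ⇒ #11233990

cp r0, r0; cpi r3, #429962; lsli r3, #11233990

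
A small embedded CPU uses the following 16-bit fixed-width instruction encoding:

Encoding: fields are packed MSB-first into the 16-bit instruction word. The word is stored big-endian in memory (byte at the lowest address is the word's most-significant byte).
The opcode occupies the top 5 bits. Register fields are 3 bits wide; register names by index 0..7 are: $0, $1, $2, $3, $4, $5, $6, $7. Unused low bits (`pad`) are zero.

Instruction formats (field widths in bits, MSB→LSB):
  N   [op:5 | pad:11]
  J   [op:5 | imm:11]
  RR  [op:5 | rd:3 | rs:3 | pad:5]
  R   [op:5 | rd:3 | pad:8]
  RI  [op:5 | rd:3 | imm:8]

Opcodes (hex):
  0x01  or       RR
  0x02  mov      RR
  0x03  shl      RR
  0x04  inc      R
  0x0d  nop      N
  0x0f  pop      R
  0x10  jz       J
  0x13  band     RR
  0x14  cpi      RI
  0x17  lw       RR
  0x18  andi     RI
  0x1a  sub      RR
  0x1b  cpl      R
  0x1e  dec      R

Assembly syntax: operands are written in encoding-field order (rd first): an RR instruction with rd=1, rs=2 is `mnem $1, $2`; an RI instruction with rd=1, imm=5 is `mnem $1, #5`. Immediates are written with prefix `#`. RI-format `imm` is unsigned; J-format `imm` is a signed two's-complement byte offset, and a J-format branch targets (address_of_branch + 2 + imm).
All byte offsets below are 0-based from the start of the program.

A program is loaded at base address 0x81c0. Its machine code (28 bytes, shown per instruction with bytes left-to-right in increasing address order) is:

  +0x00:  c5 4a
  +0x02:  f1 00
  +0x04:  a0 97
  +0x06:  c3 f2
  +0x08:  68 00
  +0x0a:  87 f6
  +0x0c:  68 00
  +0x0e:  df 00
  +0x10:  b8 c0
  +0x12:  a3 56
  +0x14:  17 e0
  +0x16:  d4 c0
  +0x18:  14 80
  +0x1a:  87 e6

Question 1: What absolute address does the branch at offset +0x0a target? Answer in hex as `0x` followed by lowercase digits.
off 0x0a: read 87 f6 as big → 0x87f6
  top 5b → 0x10 → jz [J]
  imm: (w>>0)&0x7ff=0x7f6 (s11→-10) → #-10
  target = base 0x81c0 + off 0x0a + 2 + imm -10 = 0x81c2

0x81c2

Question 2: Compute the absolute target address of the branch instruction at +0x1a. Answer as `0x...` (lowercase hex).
0x81c2

@+1a  big-endian(87 e6) = 0x87e6
  opcode bits[15:11]=0x10: jz/J
  imm@[10:0]=0x7e6 (s11→-26) ⇒ #-26
  target = base 0x81c0 + off 0x1a + 2 + imm -26 = 0x81c2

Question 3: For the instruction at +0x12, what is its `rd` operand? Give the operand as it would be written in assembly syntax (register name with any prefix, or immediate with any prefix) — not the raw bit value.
$3

@+12  big-endian(a3 56) = 0xa356
  op=0xa356>>11=0x14 ⇒ cpi (RI)
  rd: (w>>8)&0x7=0x3 → $3
  imm: (w>>0)&0xff=0x56 → #86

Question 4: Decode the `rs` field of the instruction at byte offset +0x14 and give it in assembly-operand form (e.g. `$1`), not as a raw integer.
$7

@+14  big-endian(17 e0) = 0x17e0
  top 5b → 0x2 → mov [RR]
  rd: (w>>8)&0x7=0x7 → $7
  rs: (w>>5)&0x7=0x7 → $7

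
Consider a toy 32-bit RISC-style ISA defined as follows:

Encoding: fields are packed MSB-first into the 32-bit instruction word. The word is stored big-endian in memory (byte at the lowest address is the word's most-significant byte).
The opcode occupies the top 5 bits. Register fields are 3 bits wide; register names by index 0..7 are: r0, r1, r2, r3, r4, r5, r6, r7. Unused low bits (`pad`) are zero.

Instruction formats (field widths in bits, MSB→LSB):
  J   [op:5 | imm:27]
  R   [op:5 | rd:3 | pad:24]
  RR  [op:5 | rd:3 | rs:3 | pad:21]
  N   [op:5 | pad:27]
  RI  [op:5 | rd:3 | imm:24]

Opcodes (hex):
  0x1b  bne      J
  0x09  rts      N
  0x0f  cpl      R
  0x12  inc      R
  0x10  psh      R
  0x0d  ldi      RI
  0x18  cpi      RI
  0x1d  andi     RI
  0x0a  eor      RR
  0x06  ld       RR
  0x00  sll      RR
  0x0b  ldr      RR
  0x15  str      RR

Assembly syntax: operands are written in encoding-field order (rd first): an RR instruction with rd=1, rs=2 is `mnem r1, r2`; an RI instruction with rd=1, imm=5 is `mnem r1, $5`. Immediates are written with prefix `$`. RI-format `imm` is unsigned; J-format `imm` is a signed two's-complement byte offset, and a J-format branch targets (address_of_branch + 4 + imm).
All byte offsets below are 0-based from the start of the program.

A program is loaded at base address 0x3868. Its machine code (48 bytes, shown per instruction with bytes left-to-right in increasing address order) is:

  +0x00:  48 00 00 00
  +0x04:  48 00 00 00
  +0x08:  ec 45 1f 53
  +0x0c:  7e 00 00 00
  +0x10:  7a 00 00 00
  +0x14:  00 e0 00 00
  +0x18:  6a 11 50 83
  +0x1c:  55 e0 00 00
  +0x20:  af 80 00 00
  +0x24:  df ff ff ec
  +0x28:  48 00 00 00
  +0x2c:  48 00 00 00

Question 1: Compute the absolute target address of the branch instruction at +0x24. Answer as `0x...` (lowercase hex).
+0x24: df ff ff ec ⇒ word 0xdfffffec (big)
  top 5b → 0x1b → bne [J]
  imm: (w>>0)&0x7ffffff=0x7ffffec (s27→-20) → $-20
  target = base 0x3868 + off 0x24 + 4 + imm -20 = 0x387c

0x387c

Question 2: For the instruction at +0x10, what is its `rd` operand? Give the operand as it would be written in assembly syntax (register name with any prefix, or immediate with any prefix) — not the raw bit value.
r2

[10] 7a 00 00 00 → 0x7a000000
  opcode bits[31:27]=0xf: cpl/R
  rd@[26:24]=0x2 ⇒ r2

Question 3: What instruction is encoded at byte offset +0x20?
@+20  big-endian(af 80 00 00) = 0xaf800000
  op=0xaf800000>>27=0x15 ⇒ str (RR)
  rd: (w>>24)&0x7=0x7 → r7
  rs: (w>>21)&0x7=0x4 → r4

str r7, r4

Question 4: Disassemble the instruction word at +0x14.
sll r0, r7

[14] 00 e0 00 00 → 0x00e00000
  top 5b → 0x0 → sll [RR]
  [26:24] rd=0 = r0
  [23:21] rs=7 = r7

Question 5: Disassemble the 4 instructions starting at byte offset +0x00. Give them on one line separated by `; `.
[00] 48 00 00 00 → 0x48000000
  opcode bits[31:27]=0x9: rts/N
[04] 48 00 00 00 → 0x48000000
  opcode bits[31:27]=0x9: rts/N
[08] ec 45 1f 53 → 0xec451f53
  opcode bits[31:27]=0x1d: andi/RI
  rd@[26:24]=0x4 ⇒ r4
  imm@[23:0]=0x451f53 ⇒ $4530003
[0c] 7e 00 00 00 → 0x7e000000
  opcode bits[31:27]=0xf: cpl/R
  rd@[26:24]=0x6 ⇒ r6

rts; rts; andi r4, $4530003; cpl r6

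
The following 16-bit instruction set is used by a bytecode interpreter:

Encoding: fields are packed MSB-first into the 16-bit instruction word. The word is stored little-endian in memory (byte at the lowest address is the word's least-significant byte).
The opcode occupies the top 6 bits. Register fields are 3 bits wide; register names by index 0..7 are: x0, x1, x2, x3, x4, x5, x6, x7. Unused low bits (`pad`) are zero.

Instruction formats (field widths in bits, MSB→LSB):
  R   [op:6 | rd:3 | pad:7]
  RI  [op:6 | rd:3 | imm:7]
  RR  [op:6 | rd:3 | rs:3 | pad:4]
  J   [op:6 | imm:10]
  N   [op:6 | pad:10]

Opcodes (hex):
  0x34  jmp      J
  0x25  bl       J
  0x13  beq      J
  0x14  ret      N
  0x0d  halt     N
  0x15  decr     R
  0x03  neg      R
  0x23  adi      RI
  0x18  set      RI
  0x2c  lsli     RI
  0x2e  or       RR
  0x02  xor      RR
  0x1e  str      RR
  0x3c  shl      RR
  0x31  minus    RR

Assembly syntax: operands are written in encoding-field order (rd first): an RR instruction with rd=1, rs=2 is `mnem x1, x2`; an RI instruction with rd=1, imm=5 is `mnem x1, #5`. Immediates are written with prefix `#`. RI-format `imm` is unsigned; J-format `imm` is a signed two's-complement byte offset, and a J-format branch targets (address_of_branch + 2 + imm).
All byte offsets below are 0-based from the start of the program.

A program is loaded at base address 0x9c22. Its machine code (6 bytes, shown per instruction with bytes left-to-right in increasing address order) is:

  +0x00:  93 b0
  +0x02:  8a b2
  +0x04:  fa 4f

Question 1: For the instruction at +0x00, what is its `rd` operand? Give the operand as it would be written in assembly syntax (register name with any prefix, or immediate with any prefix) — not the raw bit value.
[00] 93 b0 → 0xb093
  top 6b → 0x2c → lsli [RI]
  rd@[9:7]=0x1 ⇒ x1
  imm@[6:0]=0x13 ⇒ #19

x1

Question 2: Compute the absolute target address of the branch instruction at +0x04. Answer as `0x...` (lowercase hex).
0x9c22

+0x04: fa 4f ⇒ word 0x4ffa (little)
  opcode bits[15:10]=0x13: beq/J
  [9:0] imm=1018 (s10→-6) = #-6
  target = base 0x9c22 + off 0x04 + 2 + imm -6 = 0x9c22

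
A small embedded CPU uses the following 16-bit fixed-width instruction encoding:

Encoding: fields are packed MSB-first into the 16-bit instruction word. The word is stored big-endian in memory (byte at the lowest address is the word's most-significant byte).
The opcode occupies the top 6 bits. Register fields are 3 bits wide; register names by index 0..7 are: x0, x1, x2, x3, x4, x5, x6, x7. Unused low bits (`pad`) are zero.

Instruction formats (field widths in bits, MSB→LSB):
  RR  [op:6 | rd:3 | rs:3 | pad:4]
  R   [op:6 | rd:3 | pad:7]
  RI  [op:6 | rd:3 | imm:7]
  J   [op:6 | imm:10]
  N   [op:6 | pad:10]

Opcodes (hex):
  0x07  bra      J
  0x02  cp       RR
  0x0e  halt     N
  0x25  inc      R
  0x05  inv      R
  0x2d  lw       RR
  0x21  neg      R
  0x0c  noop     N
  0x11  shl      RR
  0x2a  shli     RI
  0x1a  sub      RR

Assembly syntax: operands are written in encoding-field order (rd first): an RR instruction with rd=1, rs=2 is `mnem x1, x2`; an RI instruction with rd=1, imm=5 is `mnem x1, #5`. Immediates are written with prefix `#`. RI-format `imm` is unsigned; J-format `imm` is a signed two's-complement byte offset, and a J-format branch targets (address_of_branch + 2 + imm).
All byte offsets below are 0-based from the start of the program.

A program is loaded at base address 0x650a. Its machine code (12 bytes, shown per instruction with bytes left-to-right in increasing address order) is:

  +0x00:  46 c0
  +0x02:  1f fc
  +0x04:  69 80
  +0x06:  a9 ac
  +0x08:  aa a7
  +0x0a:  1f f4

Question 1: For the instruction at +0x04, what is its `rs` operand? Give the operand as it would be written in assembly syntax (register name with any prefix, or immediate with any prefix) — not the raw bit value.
x0

+0x04: 69 80 ⇒ word 0x6980 (big)
  top 6b → 0x1a → sub [RR]
  rd: (w>>7)&0x7=0x3 → x3
  rs: (w>>4)&0x7=0x0 → x0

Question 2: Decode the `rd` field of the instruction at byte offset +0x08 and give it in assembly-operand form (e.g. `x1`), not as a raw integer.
@+08  big-endian(aa a7) = 0xaaa7
  top 6b → 0x2a → shli [RI]
  rd@[9:7]=0x5 ⇒ x5
  imm@[6:0]=0x27 ⇒ #39

x5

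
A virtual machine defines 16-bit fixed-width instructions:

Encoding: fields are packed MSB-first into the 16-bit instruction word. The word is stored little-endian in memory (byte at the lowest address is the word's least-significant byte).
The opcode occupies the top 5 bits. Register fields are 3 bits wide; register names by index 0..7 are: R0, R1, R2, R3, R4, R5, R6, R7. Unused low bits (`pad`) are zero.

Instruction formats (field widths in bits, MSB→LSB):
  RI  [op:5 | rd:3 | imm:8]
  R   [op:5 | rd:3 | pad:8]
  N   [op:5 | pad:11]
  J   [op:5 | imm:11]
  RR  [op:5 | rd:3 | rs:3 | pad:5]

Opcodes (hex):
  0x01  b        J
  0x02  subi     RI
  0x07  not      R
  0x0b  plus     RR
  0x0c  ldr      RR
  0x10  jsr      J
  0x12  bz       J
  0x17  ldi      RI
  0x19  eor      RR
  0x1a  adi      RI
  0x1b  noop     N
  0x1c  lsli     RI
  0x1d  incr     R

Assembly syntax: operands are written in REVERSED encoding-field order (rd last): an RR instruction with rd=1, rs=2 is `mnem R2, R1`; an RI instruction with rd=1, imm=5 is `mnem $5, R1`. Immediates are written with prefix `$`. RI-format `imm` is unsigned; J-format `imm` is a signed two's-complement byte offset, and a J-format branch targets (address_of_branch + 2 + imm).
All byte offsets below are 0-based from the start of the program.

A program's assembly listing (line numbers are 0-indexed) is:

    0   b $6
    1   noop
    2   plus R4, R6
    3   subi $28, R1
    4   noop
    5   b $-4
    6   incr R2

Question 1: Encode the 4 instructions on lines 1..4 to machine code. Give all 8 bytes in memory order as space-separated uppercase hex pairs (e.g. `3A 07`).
line 1 (noop): pack op=0x1b:5|pad=0:11 = 0xd800; little→ 00 d8
line 2 (plus): pack op=0xb:5|rd=6:3|rs=4:3|pad=0:5 = 0x5e80; little→ 80 5e
line 3 (subi): pack op=0x2:5|rd=1:3|imm=28:8 = 0x111c; little→ 1c 11
line 4 (noop): pack op=0x1b:5|pad=0:11 = 0xd800; little→ 00 d8

00 D8 80 5E 1C 11 00 D8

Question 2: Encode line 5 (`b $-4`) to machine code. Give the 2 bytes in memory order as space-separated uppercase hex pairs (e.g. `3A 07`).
line 5 (b): pack op=0x1:5|imm=-4:11 = 0x0ffc; little→ fc 0f

FC 0F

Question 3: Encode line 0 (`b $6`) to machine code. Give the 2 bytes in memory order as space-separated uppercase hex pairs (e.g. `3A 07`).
line 0 (b): pack op=0x1:5|imm=6:11 = 0x0806; little→ 06 08

06 08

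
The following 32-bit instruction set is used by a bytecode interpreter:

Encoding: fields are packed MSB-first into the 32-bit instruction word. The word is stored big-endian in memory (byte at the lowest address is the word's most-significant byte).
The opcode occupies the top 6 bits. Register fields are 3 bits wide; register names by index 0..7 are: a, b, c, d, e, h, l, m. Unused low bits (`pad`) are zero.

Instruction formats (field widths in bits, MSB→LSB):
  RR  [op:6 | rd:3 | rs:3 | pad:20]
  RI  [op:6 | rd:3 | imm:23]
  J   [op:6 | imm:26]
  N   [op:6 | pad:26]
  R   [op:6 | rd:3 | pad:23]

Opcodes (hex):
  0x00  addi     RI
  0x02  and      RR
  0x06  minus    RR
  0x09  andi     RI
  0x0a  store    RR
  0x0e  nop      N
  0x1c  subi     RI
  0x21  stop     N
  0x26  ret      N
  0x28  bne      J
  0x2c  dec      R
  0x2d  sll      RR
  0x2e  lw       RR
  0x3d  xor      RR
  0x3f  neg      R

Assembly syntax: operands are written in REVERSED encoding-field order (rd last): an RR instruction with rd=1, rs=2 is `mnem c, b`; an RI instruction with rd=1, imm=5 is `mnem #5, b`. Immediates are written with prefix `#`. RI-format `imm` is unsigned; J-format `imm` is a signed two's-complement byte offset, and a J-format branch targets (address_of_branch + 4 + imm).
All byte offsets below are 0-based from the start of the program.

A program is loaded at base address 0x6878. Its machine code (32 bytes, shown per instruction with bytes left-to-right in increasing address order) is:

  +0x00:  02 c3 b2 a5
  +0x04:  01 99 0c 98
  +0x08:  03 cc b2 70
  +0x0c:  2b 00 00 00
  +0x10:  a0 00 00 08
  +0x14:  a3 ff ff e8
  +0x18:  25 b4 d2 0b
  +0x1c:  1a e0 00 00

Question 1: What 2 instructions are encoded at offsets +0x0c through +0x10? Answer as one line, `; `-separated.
store a, l; bne #8

@+0c  big-endian(2b 00 00 00) = 0x2b000000
  top 6b → 0xa → store [RR]
  [25:23] rd=6 = l
  [22:20] rs=0 = a
@+10  big-endian(a0 00 00 08) = 0xa0000008
  top 6b → 0x28 → bne [J]
  [25:0] imm=8 = #8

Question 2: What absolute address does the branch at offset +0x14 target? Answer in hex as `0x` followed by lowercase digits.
+0x14: a3 ff ff e8 ⇒ word 0xa3ffffe8 (big)
  opcode bits[31:26]=0x28: bne/J
  imm: (w>>0)&0x3ffffff=0x3ffffe8 (s26→-24) → #-24
  target = base 0x6878 + off 0x14 + 4 + imm -24 = 0x6878

0x6878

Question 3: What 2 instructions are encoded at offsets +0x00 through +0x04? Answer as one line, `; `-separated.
addi #4436645, h; addi #1641624, d

@+00  big-endian(02 c3 b2 a5) = 0x02c3b2a5
  top 6b → 0x0 → addi [RI]
  rd@[25:23]=0x5 ⇒ h
  imm@[22:0]=0x43b2a5 ⇒ #4436645
@+04  big-endian(01 99 0c 98) = 0x01990c98
  top 6b → 0x0 → addi [RI]
  rd@[25:23]=0x3 ⇒ d
  imm@[22:0]=0x190c98 ⇒ #1641624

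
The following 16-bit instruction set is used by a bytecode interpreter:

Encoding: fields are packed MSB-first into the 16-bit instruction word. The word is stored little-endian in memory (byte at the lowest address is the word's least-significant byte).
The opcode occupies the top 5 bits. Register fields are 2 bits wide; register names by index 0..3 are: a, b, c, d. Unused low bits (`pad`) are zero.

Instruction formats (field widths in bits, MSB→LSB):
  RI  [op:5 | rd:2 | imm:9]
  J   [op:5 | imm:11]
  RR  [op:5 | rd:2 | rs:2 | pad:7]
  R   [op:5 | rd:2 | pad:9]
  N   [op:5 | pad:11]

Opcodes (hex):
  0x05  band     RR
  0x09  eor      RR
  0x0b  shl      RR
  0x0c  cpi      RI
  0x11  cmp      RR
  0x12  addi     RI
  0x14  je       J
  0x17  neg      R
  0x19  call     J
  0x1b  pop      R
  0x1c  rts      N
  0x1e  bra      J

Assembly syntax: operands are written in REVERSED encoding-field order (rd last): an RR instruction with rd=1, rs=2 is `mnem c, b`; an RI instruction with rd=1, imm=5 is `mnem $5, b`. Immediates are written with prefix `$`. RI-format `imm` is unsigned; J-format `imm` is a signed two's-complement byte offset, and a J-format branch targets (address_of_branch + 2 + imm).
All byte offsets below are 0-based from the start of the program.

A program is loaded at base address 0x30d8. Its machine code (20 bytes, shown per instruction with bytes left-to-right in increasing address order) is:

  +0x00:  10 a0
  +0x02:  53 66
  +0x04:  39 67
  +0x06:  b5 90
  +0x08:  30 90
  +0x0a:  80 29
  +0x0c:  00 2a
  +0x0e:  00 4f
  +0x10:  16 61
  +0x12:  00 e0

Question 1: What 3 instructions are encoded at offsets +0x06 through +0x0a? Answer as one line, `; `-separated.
addi $181, a; addi $48, a; band d, a

[06] b5 90 → 0x90b5
  top 5b → 0x12 → addi [RI]
  [10:9] rd=0 = a
  [8:0] imm=181 = $181
[08] 30 90 → 0x9030
  top 5b → 0x12 → addi [RI]
  [10:9] rd=0 = a
  [8:0] imm=48 = $48
[0a] 80 29 → 0x2980
  top 5b → 0x5 → band [RR]
  [10:9] rd=0 = a
  [8:7] rs=3 = d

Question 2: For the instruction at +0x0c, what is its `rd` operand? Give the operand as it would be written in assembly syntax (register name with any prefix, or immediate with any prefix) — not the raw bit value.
+0x0c: 00 2a ⇒ word 0x2a00 (little)
  opcode bits[15:11]=0x5: band/RR
  rd: (w>>9)&0x3=0x1 → b
  rs: (w>>7)&0x3=0x0 → a

b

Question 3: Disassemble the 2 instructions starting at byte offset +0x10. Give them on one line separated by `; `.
cpi $278, a; rts

[10] 16 61 → 0x6116
  top 5b → 0xc → cpi [RI]
  rd@[10:9]=0x0 ⇒ a
  imm@[8:0]=0x116 ⇒ $278
[12] 00 e0 → 0xe000
  top 5b → 0x1c → rts [N]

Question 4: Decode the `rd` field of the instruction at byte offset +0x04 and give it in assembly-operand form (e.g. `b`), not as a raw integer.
off 0x04: read 39 67 as little → 0x6739
  opcode bits[15:11]=0xc: cpi/RI
  rd@[10:9]=0x3 ⇒ d
  imm@[8:0]=0x139 ⇒ $313

d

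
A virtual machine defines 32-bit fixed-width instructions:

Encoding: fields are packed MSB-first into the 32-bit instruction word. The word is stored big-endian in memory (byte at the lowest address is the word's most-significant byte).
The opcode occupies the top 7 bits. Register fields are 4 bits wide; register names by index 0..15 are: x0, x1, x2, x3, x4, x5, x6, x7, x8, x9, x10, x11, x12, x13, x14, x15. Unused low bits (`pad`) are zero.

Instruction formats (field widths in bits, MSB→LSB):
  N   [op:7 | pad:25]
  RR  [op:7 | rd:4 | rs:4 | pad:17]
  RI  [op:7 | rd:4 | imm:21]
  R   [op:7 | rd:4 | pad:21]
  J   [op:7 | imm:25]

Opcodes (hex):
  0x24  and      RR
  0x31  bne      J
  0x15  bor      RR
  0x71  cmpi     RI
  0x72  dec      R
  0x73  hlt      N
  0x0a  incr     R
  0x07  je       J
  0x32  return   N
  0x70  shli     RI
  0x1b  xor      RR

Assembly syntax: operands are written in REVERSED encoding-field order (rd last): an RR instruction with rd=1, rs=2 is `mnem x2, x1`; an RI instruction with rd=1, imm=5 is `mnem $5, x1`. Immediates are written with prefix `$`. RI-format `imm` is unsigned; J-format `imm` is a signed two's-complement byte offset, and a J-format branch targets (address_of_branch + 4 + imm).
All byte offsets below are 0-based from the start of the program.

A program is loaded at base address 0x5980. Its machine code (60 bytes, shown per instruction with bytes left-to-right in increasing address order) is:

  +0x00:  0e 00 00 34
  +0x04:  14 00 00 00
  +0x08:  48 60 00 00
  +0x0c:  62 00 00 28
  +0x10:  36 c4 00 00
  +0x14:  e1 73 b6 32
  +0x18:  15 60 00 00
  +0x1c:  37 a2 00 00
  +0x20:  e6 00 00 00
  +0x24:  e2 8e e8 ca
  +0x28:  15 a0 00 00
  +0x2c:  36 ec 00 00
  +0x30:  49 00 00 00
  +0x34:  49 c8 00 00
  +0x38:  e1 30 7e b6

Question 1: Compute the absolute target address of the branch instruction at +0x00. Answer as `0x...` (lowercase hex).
0x59b8

@+00  big-endian(0e 00 00 34) = 0x0e000034
  opcode bits[31:25]=0x7: je/J
  imm: (w>>0)&0x1ffffff=0x34 → $52
  target = base 0x5980 + off 0x00 + 4 + imm 52 = 0x59b8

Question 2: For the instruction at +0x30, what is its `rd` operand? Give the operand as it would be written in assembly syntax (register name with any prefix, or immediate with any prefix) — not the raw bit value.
@+30  big-endian(49 00 00 00) = 0x49000000
  opcode bits[31:25]=0x24: and/RR
  [24:21] rd=8 = x8
  [20:17] rs=0 = x0

x8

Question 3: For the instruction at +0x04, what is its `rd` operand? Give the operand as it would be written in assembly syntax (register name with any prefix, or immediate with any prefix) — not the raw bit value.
off 0x04: read 14 00 00 00 as big → 0x14000000
  op=0x14000000>>25=0xa ⇒ incr (R)
  rd: (w>>21)&0xf=0x0 → x0

x0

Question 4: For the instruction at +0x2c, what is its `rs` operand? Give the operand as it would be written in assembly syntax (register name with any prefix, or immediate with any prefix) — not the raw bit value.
x6

@+2c  big-endian(36 ec 00 00) = 0x36ec0000
  op=0x36ec0000>>25=0x1b ⇒ xor (RR)
  rd@[24:21]=0x7 ⇒ x7
  rs@[20:17]=0x6 ⇒ x6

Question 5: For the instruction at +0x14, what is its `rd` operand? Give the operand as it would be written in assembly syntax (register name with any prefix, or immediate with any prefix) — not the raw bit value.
x11

@+14  big-endian(e1 73 b6 32) = 0xe173b632
  opcode bits[31:25]=0x70: shli/RI
  [24:21] rd=11 = x11
  [20:0] imm=1291826 = $1291826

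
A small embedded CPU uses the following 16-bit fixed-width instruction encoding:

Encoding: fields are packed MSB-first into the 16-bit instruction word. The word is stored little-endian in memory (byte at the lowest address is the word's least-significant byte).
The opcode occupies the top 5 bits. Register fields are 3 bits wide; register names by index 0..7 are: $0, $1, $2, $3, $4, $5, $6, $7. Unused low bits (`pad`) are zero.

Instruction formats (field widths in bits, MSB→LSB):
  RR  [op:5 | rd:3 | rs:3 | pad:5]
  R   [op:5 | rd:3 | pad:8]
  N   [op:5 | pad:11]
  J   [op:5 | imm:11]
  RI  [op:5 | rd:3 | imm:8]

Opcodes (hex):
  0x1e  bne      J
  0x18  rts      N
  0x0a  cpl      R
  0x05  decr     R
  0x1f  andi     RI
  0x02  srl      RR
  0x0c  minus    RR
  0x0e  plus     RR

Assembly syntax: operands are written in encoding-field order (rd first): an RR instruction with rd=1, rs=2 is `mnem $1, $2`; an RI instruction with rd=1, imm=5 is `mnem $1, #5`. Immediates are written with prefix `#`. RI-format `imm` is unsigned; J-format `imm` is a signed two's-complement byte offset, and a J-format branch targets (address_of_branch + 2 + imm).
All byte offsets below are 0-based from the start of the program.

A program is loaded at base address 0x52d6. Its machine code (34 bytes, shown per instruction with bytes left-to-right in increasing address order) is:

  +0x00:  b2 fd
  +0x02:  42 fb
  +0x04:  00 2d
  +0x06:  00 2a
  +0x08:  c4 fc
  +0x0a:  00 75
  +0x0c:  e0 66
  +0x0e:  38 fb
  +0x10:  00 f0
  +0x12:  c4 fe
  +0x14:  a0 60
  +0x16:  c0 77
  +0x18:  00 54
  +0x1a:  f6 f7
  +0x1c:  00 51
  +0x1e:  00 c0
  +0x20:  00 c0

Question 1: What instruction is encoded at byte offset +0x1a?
@+1a  little-endian(f6 f7) = 0xf7f6
  top 5b → 0x1e → bne [J]
  imm@[10:0]=0x7f6 (s11→-10) ⇒ #-10

bne #-10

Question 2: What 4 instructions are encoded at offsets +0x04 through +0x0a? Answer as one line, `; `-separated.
decr $5; decr $2; andi $4, #196; plus $5, $0

off 0x04: read 00 2d as little → 0x2d00
  opcode bits[15:11]=0x5: decr/R
  [10:8] rd=5 = $5
off 0x06: read 00 2a as little → 0x2a00
  opcode bits[15:11]=0x5: decr/R
  [10:8] rd=2 = $2
off 0x08: read c4 fc as little → 0xfcc4
  opcode bits[15:11]=0x1f: andi/RI
  [10:8] rd=4 = $4
  [7:0] imm=196 = #196
off 0x0a: read 00 75 as little → 0x7500
  opcode bits[15:11]=0xe: plus/RR
  [10:8] rd=5 = $5
  [7:5] rs=0 = $0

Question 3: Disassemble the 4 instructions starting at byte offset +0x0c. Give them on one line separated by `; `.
off 0x0c: read e0 66 as little → 0x66e0
  opcode bits[15:11]=0xc: minus/RR
  [10:8] rd=6 = $6
  [7:5] rs=7 = $7
off 0x0e: read 38 fb as little → 0xfb38
  opcode bits[15:11]=0x1f: andi/RI
  [10:8] rd=3 = $3
  [7:0] imm=56 = #56
off 0x10: read 00 f0 as little → 0xf000
  opcode bits[15:11]=0x1e: bne/J
  [10:0] imm=0 = #0
off 0x12: read c4 fe as little → 0xfec4
  opcode bits[15:11]=0x1f: andi/RI
  [10:8] rd=6 = $6
  [7:0] imm=196 = #196

minus $6, $7; andi $3, #56; bne #0; andi $6, #196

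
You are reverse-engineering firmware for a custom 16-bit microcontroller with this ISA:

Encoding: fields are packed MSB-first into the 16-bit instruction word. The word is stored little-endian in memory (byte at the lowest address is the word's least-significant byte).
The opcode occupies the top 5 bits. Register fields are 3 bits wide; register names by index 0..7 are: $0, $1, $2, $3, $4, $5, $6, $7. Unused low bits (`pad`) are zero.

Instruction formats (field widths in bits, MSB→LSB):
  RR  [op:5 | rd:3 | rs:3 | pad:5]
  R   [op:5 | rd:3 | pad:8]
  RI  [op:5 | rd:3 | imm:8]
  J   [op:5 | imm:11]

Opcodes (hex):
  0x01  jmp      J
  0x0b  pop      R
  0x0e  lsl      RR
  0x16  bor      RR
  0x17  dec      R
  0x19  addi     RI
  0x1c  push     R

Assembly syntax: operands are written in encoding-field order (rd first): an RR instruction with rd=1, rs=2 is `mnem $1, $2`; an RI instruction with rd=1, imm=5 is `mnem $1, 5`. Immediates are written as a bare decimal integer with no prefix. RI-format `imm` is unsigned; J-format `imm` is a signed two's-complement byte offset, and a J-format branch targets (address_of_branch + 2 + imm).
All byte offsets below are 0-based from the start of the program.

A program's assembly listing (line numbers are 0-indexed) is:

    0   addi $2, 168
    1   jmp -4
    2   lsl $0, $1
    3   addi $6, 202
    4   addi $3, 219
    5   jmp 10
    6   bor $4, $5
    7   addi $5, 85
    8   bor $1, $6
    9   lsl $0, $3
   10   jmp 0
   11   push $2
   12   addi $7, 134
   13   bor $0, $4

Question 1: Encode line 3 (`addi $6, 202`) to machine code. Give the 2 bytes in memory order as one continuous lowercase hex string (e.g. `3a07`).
line 3 (addi): pack op=0x19:5|rd=6:3|imm=202:8 = 0xceca; little→ ca ce

cace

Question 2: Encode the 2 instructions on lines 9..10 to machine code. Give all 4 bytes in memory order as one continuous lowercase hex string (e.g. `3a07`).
L9: lsl op=0xe:5|rd=0:3|rs=3:3|pad=0:5 ⇒ 0x7060 ⇒ little 60 70
L10: jmp op=0x1:5|imm=0:11 ⇒ 0x0800 ⇒ little 00 08

60700008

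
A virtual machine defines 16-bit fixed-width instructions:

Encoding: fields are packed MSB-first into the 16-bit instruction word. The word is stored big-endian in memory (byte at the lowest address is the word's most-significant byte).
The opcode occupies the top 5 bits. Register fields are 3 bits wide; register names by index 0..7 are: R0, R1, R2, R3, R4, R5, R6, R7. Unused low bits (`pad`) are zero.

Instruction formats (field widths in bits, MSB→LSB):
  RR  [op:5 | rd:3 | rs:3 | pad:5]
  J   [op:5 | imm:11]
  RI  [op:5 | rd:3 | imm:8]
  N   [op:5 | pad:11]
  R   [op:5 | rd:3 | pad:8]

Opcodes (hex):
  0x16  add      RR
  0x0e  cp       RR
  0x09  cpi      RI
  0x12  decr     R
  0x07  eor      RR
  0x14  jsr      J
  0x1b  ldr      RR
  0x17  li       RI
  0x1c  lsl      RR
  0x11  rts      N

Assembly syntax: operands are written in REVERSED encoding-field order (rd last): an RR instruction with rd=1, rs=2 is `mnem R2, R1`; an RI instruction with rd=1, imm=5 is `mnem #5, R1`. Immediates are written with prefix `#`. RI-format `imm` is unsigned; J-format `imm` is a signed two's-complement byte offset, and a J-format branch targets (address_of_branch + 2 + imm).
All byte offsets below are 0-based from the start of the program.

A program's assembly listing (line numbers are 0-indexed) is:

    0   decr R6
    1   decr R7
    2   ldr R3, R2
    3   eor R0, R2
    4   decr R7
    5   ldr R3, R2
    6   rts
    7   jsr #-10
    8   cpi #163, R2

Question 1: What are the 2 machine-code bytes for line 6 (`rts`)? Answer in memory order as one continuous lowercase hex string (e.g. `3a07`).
L6: rts op=0x11:5|pad=0:11 ⇒ 0x8800 ⇒ big 88 00

8800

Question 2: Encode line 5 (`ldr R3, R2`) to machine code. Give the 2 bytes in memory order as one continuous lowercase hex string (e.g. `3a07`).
5. ldr fields op=0x1b:5|rd=2:3|rs=3:3|pad=0:5 → word da60h → da 60

da60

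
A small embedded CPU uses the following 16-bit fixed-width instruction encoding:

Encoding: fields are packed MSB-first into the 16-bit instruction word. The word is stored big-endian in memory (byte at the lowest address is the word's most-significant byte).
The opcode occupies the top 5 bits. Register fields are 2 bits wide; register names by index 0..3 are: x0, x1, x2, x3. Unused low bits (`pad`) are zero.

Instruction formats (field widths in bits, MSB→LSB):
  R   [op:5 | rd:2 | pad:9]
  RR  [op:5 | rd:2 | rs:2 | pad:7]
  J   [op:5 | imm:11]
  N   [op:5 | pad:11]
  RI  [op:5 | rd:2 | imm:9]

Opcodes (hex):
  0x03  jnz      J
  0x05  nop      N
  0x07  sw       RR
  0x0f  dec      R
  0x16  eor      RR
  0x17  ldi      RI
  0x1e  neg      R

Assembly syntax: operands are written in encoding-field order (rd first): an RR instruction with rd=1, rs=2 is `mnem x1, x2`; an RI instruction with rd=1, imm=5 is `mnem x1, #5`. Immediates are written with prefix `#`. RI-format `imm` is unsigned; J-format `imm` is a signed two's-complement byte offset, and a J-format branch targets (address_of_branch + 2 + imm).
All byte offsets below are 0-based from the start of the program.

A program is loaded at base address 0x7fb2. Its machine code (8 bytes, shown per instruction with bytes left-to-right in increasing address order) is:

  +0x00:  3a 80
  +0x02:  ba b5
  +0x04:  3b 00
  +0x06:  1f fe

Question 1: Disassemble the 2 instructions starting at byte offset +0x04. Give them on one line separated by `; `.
sw x1, x2; jnz #-2

@+04  big-endian(3b 00) = 0x3b00
  opcode bits[15:11]=0x7: sw/RR
  [10:9] rd=1 = x1
  [8:7] rs=2 = x2
@+06  big-endian(1f fe) = 0x1ffe
  opcode bits[15:11]=0x3: jnz/J
  [10:0] imm=2046 (s11→-2) = #-2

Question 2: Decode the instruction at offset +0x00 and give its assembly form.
sw x1, x1

+0x00: 3a 80 ⇒ word 0x3a80 (big)
  op=0x3a80>>11=0x7 ⇒ sw (RR)
  rd@[10:9]=0x1 ⇒ x1
  rs@[8:7]=0x1 ⇒ x1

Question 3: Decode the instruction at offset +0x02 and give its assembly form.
ldi x1, #181

+0x02: ba b5 ⇒ word 0xbab5 (big)
  top 5b → 0x17 → ldi [RI]
  rd@[10:9]=0x1 ⇒ x1
  imm@[8:0]=0xb5 ⇒ #181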